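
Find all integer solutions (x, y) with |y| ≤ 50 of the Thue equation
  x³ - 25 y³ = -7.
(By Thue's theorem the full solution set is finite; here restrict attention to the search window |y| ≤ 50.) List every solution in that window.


The equation is x³ - 25y³ = -7. For fixed y, x³ = 25·y³ − 7, so a solution requires the RHS to be a perfect cube.
Strategy: iterate y from -50 to 50, compute RHS = 25·y³ − 7, and check whether it is a (positive or negative) perfect cube.
Check small values of y:
  y = 0: RHS = -7 is not a perfect cube.
  y = 1: RHS = 18 is not a perfect cube.
  y = -1: RHS = -32 is not a perfect cube.
  y = 2: RHS = 193 is not a perfect cube.
  y = -2: RHS = -207 is not a perfect cube.
  y = 3: RHS = 668 is not a perfect cube.
  y = -3: RHS = -682 is not a perfect cube.
Continuing the search up to |y| = 50 finds no solutions either.
No (x, y) in the scanned range satisfies the equation.

No integer solutions with |y| ≤ 50.


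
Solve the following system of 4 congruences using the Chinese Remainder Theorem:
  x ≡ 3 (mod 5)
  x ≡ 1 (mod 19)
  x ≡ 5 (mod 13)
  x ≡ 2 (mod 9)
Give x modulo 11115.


Product of moduli M = 5 · 19 · 13 · 9 = 11115.
Merge one congruence at a time:
  Start: x ≡ 3 (mod 5).
  Combine with x ≡ 1 (mod 19); new modulus lcm = 95.
    Write x = 3 + 5·t and substitute into x ≡ 1 (mod 19): 5·t ≡ 1 − 3 = -2 (mod 19).
    Reduce coefficients mod 19: 5·t ≡ 17 (mod 19).
    The inverse of 5 mod 19 is 4 (since 5·4 = 20 = 1·19 + 1), so t ≡ 4·17 = 68 ≡ 11 (mod 19).
    Then x = 3 + 5·11 = 58, valid modulo lcm(5, 19) = 95: x ≡ 58 (mod 95).
  Combine with x ≡ 5 (mod 13); new modulus lcm = 1235.
    Write x = 58 + 95·t and substitute into x ≡ 5 (mod 13): 95·t ≡ 5 − 58 = -53 (mod 13).
    Reduce coefficients mod 13: 4·t ≡ 12 (mod 13).
    The inverse of 4 mod 13 is 10 (since 4·10 = 40 = 3·13 + 1), so t ≡ 10·12 = 120 ≡ 3 (mod 13).
    Then x = 58 + 95·3 = 343, valid modulo lcm(95, 13) = 1235: x ≡ 343 (mod 1235).
  Combine with x ≡ 2 (mod 9); new modulus lcm = 11115.
    Write x = 343 + 1235·t and substitute into x ≡ 2 (mod 9): 1235·t ≡ 2 − 343 = -341 (mod 9).
    Reduce coefficients mod 9: 2·t ≡ 1 (mod 9).
    The inverse of 2 mod 9 is 5 (since 2·5 = 10 = 1·9 + 1), so t ≡ 5·1 = 5 ≡ 5 (mod 9).
    Then x = 343 + 1235·5 = 6518, valid modulo lcm(1235, 9) = 11115: x ≡ 6518 (mod 11115).
Verify against each original: 6518 mod 5 = 3, 6518 mod 19 = 1, 6518 mod 13 = 5, 6518 mod 9 = 2.

x ≡ 6518 (mod 11115).


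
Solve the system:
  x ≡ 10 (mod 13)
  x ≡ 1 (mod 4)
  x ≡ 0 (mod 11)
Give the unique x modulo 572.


Moduli 13, 4, 11 are pairwise coprime; by CRT there is a unique solution modulo M = 13 · 4 · 11 = 572.
Solve pairwise, accumulating the modulus:
  Start with x ≡ 10 (mod 13).
  Combine with x ≡ 1 (mod 4): since gcd(13, 4) = 1, we get a unique residue mod 52.
    Write x = 10 + 13·t and substitute into x ≡ 1 (mod 4): 13·t ≡ 1 − 10 = -9 (mod 4).
    Reduce coefficients mod 4: 1·t ≡ 3 (mod 4).
    So t ≡ 3 (mod 4).
    Then x = 10 + 13·3 = 49, valid modulo lcm(13, 4) = 52: x ≡ 49 (mod 52).
  Combine with x ≡ 0 (mod 11): since gcd(52, 11) = 1, we get a unique residue mod 572.
    Write x = 49 + 52·t and substitute into x ≡ 0 (mod 11): 52·t ≡ 0 − 49 = -49 (mod 11).
    Reduce coefficients mod 11: 8·t ≡ 6 (mod 11).
    The inverse of 8 mod 11 is 7 (since 8·7 = 56 = 5·11 + 1), so t ≡ 7·6 = 42 ≡ 9 (mod 11).
    Then x = 49 + 52·9 = 517, valid modulo lcm(52, 11) = 572: x ≡ 517 (mod 572).
Verify: 517 mod 13 = 10 ✓, 517 mod 4 = 1 ✓, 517 mod 11 = 0 ✓.

x ≡ 517 (mod 572).


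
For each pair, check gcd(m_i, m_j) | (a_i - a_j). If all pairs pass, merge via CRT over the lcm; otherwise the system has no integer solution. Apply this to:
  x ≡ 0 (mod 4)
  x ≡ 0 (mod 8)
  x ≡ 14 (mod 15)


Moduli 4, 8, 15 are not pairwise coprime, so CRT works modulo lcm(m_i) when all pairwise compatibility conditions hold.
Pairwise compatibility: gcd(m_i, m_j) must divide a_i - a_j for every pair.
Merge one congruence at a time:
  Start: x ≡ 0 (mod 4).
  Combine with x ≡ 0 (mod 8): gcd(4, 8) = 4; 0 - 0 = 0, which IS divisible by 4, so compatible.
    Write x = 0 + 4·t and substitute into x ≡ 0 (mod 8): 4·t ≡ 0 − 0 = 0 (mod 8).
    Divide the congruence (and modulus) by g = 4: 1·t ≡ 0 (mod 2).
    So t ≡ 0 (mod 2).
    Then x = 0 + 4·0 = 0, valid modulo lcm(4, 8) = 8: x ≡ 0 (mod 8).
  Combine with x ≡ 14 (mod 15): gcd(8, 15) = 1; 14 - 0 = 14, which IS divisible by 1, so compatible.
    Write x = 0 + 8·t and substitute into x ≡ 14 (mod 15): 8·t ≡ 14 − 0 = 14 (mod 15).
    The inverse of 8 mod 15 is 2 (since 8·2 = 16 = 1·15 + 1), so t ≡ 2·14 = 28 ≡ 13 (mod 15).
    Then x = 0 + 8·13 = 104, valid modulo lcm(8, 15) = 120: x ≡ 104 (mod 120).
Verify: 104 mod 4 = 0, 104 mod 8 = 0, 104 mod 15 = 14.

x ≡ 104 (mod 120).


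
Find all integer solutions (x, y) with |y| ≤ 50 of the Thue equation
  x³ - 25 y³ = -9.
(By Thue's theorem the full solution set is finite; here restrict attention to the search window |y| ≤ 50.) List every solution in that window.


The equation is x³ - 25y³ = -9. For fixed y, x³ = 25·y³ − 9, so a solution requires the RHS to be a perfect cube.
Strategy: iterate y from -50 to 50, compute RHS = 25·y³ − 9, and check whether it is a (positive or negative) perfect cube.
Check small values of y:
  y = 0: RHS = -9 is not a perfect cube.
  y = 1: RHS = 16 is not a perfect cube.
  y = -1: RHS = -34 is not a perfect cube.
  y = 2: RHS = 191 is not a perfect cube.
  y = -2: RHS = -209 is not a perfect cube.
  y = 3: RHS = 666 is not a perfect cube.
  y = -3: RHS = -684 is not a perfect cube.
Continuing the search up to |y| = 50 finds no solutions either.
No (x, y) in the scanned range satisfies the equation.

No integer solutions with |y| ≤ 50.


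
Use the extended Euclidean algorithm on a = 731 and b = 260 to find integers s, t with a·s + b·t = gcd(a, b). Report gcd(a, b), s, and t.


Euclidean algorithm on (731, 260) — divide until remainder is 0:
  731 = 2 · 260 + 211
  260 = 1 · 211 + 49
  211 = 4 · 49 + 15
  49 = 3 · 15 + 4
  15 = 3 · 4 + 3
  4 = 1 · 3 + 1
  3 = 3 · 1 + 0
gcd(731, 260) = 1.
Track Bezout coefficients alongside the remainders: start with r₀ = 731 = a·1 + b·0 (s = 1, t = 0) and r₁ = 260 = a·0 + b·1 (s = 0, t = 1); each new remainder r_{k+1} = r_{k-1} − q_k·r_k inherits s_{k+1} = s_{k-1} − q_k·s_k, t_{k+1} = t_{k-1} − q_k·t_k, so r_k = a·s_k + b·t_k at every step:
  q = 2: r = 211, s = 1 − 2·0 = 1, t = 0 − 2·1 = -2  (check: 731·1 + 260·(-2) = 211)
  q = 1: r = 49, s = 0 − 1·1 = -1, t = 1 − 1·(-2) = 3  (check: 731·(-1) + 260·3 = 49)
  q = 4: r = 15, s = 1 − 4·(-1) = 5, t = -2 − 4·3 = -14  (check: 731·5 + 260·(-14) = 15)
  q = 3: r = 4, s = -1 − 3·5 = -16, t = 3 − 3·(-14) = 45  (check: 731·(-16) + 260·45 = 4)
  q = 3: r = 3, s = 5 − 3·(-16) = 53, t = -14 − 3·45 = -149  (check: 731·53 + 260·(-149) = 3)
  q = 1: r = 1, s = -16 − 1·53 = -69, t = 45 − 1·(-149) = 194  (check: 731·(-69) + 260·194 = 1)
The row with r = 1 (the gcd) gives the Bezout coefficients s = -69, t = 194.
Result: 731 · (-69) + 260 · (194) = 1.

gcd(731, 260) = 1; s = -69, t = 194 (check: 731·(-69) + 260·194 = 1).


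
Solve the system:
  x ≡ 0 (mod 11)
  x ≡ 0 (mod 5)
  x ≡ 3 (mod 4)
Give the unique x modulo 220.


Moduli 11, 5, 4 are pairwise coprime; by CRT there is a unique solution modulo M = 11 · 5 · 4 = 220.
Solve pairwise, accumulating the modulus:
  Start with x ≡ 0 (mod 11).
  Combine with x ≡ 0 (mod 5): since gcd(11, 5) = 1, we get a unique residue mod 55.
    Write x = 0 + 11·t and substitute into x ≡ 0 (mod 5): 11·t ≡ 0 − 0 = 0 (mod 5).
    Reduce coefficients mod 5: 1·t ≡ 0 (mod 5).
    So t ≡ 0 (mod 5).
    Then x = 0 + 11·0 = 0, valid modulo lcm(11, 5) = 55: x ≡ 0 (mod 55).
  Combine with x ≡ 3 (mod 4): since gcd(55, 4) = 1, we get a unique residue mod 220.
    Write x = 0 + 55·t and substitute into x ≡ 3 (mod 4): 55·t ≡ 3 − 0 = 3 (mod 4).
    Reduce coefficients mod 4: 3·t ≡ 3 (mod 4).
    The inverse of 3 mod 4 is 3 (since 3·3 = 9 = 2·4 + 1), so t ≡ 3·3 = 9 ≡ 1 (mod 4).
    Then x = 0 + 55·1 = 55, valid modulo lcm(55, 4) = 220: x ≡ 55 (mod 220).
Verify: 55 mod 11 = 0 ✓, 55 mod 5 = 0 ✓, 55 mod 4 = 3 ✓.

x ≡ 55 (mod 220).


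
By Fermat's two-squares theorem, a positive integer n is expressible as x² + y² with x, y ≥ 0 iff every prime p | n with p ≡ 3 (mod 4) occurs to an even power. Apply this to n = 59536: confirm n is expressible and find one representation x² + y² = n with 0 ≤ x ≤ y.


Step 1: Factor n = 59536 = 2^4 · 61^2.
Step 2: Check the mod-4 condition on each prime factor: 2 = 2 (special); 61 ≡ 1 (mod 4), exponent 2.
All primes ≡ 3 (mod 4) appear to even exponent (or don't appear), so by the two-squares theorem n IS expressible as a sum of two squares.
Step 3: Build a representation. Group n = k² · m with k = 4 and m = 61 · 61 = 3721 (a product of primes ≡ 1 (mod 4)); a representation of m scales to one of n via (k·x)² + (k·y)² = k²(x² + y²). Each prime p ≡ 1 (mod 4) is itself a sum of two squares; find a² by testing p − a² for a perfect square:
  61: 61 − 1² = 60, 61 − 2² = 57, 61 − 3² = 52, 61 − 4² = 45, 61 − 5² = 36 = 6² ⇒ 61 = 5² + 6².
  Combine using the Brahmagupta–Fibonacci identity (a² + b²)(c² + d²) = (ac − bd)² + (ad + bc)² = (ac + bd)² + (ad − bc)²:
  61 · 61 = 3721: from (5² + 6²)(5² + 6²), take (5·5 − 6·6, 5·6 + 6·5) = (25 − 36, 30 + 30) = (-11, 60); dropping signs (only squares matter) gives (11, 60); check 11² + 60² = 121 + 3600 = 3721 ✓.
  Scale by k = 4: (4·11, 4·60) = (44, 240).
Step 4: Order so x ≤ y and verify: 44² + 240² = 1936 + 57600 = 59536 = n. ✓

n = 59536 = 44² + 240² (one valid representation with x ≤ y).


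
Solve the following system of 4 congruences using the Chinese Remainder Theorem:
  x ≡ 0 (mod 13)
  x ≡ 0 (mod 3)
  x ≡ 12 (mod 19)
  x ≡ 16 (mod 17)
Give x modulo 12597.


Product of moduli M = 13 · 3 · 19 · 17 = 12597.
Merge one congruence at a time:
  Start: x ≡ 0 (mod 13).
  Combine with x ≡ 0 (mod 3); new modulus lcm = 39.
    Write x = 0 + 13·t and substitute into x ≡ 0 (mod 3): 13·t ≡ 0 − 0 = 0 (mod 3).
    Reduce coefficients mod 3: 1·t ≡ 0 (mod 3).
    So t ≡ 0 (mod 3).
    Then x = 0 + 13·0 = 0, valid modulo lcm(13, 3) = 39: x ≡ 0 (mod 39).
  Combine with x ≡ 12 (mod 19); new modulus lcm = 741.
    Write x = 0 + 39·t and substitute into x ≡ 12 (mod 19): 39·t ≡ 12 − 0 = 12 (mod 19).
    Reduce coefficients mod 19: 1·t ≡ 12 (mod 19).
    So t ≡ 12 (mod 19).
    Then x = 0 + 39·12 = 468, valid modulo lcm(39, 19) = 741: x ≡ 468 (mod 741).
  Combine with x ≡ 16 (mod 17); new modulus lcm = 12597.
    Write x = 468 + 741·t and substitute into x ≡ 16 (mod 17): 741·t ≡ 16 − 468 = -452 (mod 17).
    Reduce coefficients mod 17: 10·t ≡ 7 (mod 17).
    The inverse of 10 mod 17 is 12 (since 10·12 = 120 = 7·17 + 1), so t ≡ 12·7 = 84 ≡ 16 (mod 17).
    Then x = 468 + 741·16 = 12324, valid modulo lcm(741, 17) = 12597: x ≡ 12324 (mod 12597).
Verify against each original: 12324 mod 13 = 0, 12324 mod 3 = 0, 12324 mod 19 = 12, 12324 mod 17 = 16.

x ≡ 12324 (mod 12597).


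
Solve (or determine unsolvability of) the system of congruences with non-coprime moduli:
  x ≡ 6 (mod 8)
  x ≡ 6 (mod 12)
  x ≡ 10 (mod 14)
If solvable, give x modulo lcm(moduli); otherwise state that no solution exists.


Moduli 8, 12, 14 are not pairwise coprime, so CRT works modulo lcm(m_i) when all pairwise compatibility conditions hold.
Pairwise compatibility: gcd(m_i, m_j) must divide a_i - a_j for every pair.
Merge one congruence at a time:
  Start: x ≡ 6 (mod 8).
  Combine with x ≡ 6 (mod 12): gcd(8, 12) = 4; 6 - 6 = 0, which IS divisible by 4, so compatible.
    Write x = 6 + 8·t and substitute into x ≡ 6 (mod 12): 8·t ≡ 6 − 6 = 0 (mod 12).
    Divide the congruence (and modulus) by g = 4: 2·t ≡ 0 (mod 3).
    The inverse of 2 mod 3 is 2 (since 2·2 = 4 = 1·3 + 1), so t ≡ 2·0 = 0 ≡ 0 (mod 3).
    Then x = 6 + 8·0 = 6, valid modulo lcm(8, 12) = 24: x ≡ 6 (mod 24).
  Combine with x ≡ 10 (mod 14): gcd(24, 14) = 2; 10 - 6 = 4, which IS divisible by 2, so compatible.
    Write x = 6 + 24·t and substitute into x ≡ 10 (mod 14): 24·t ≡ 10 − 6 = 4 (mod 14).
    Divide the congruence (and modulus) by g = 2: 12·t ≡ 2 (mod 7).
    Reduce coefficients mod 7: 5·t ≡ 2 (mod 7).
    The inverse of 5 mod 7 is 3 (since 5·3 = 15 = 2·7 + 1), so t ≡ 3·2 = 6 ≡ 6 (mod 7).
    Then x = 6 + 24·6 = 150, valid modulo lcm(24, 14) = 168: x ≡ 150 (mod 168).
Verify: 150 mod 8 = 6, 150 mod 12 = 6, 150 mod 14 = 10.

x ≡ 150 (mod 168).


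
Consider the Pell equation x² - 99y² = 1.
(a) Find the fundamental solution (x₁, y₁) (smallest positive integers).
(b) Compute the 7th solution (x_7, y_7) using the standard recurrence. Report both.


Step 1: Find the fundamental solution (x₁, y₁) of x² - 99y² = 1.
  Expand √99 as a continued fraction. a₀ = ⌊√99⌋ = 9; iterate m_{k+1} = d_k·a_k − m_k, d_{k+1} = (99 − m_{k+1}²)/d_k, a_{k+1} = ⌊(a₀ + m_{k+1})/d_{k+1}⌋ (starting m₀ = 0, d₀ = 1), with convergents p_k = a_k·p_{k-1} + p_{k-2}, q_k = a_k·q_{k-1} + q_{k-2} (p₋₁ = 1, q₋₁ = 0):
  k = 0: a₀ = 9; p₀/q₀ = 9/1; p₀² − 99·q₀² = 81 − 99 = -18.
  k = 1: m = 9, d = 18, a = ⌊(9 + 9)/18⌋ = 1; p/q = (1·9 + 1)/(1·1 + 0) = 10/1; p² − 99·q² = 100 − 99 = 1.
  The first convergent with p² − 99·q² = 1 gives the fundamental solution (x₁, y₁) = (10, 1).
Step 2: Apply the recurrence (x_{n+1}, y_{n+1}) = (x₁x_n + 99y₁y_n, x₁y_n + y₁x_n) repeatedly.
  From (x_1, y_1) = (10, 1): x_2 = 10·10 + 99·1·1 = 199; y_2 = 10·1 + 1·10 = 20.
  From (x_2, y_2) = (199, 20): x_3 = 10·199 + 99·1·20 = 3970; y_3 = 10·20 + 1·199 = 399.
  From (x_3, y_3) = (3970, 399): x_4 = 10·3970 + 99·1·399 = 79201; y_4 = 10·399 + 1·3970 = 7960.
  From (x_4, y_4) = (79201, 7960): x_5 = 10·79201 + 99·1·7960 = 1580050; y_5 = 10·7960 + 1·79201 = 158801.
  From (x_5, y_5) = (1580050, 158801): x_6 = 10·1580050 + 99·1·158801 = 31521799; y_6 = 10·158801 + 1·1580050 = 3168060.
  From (x_6, y_6) = (31521799, 3168060): x_7 = 10·31521799 + 99·1·3168060 = 628855930; y_7 = 10·3168060 + 1·31521799 = 63202399.
Step 3: Verify x_7² - 99·y_7² = 395459780696164900 - 395459780696164899 = 1 (should be 1). ✓

(x_1, y_1) = (10, 1); (x_7, y_7) = (628855930, 63202399).


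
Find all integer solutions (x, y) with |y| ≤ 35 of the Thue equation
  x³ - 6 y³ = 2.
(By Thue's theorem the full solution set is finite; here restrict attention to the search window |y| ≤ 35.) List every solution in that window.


The equation is x³ - 6y³ = 2. For fixed y, x³ = 6·y³ + 2, so a solution requires the RHS to be a perfect cube.
Strategy: iterate y from -35 to 35, compute RHS = 6·y³ + 2, and check whether it is a (positive or negative) perfect cube.
Check small values of y:
  y = 0: RHS = 2 is not a perfect cube.
  y = 1: RHS = 8 = (2)³ ⇒ x = 2 works.
  y = -1: RHS = -4 is not a perfect cube.
  y = 2: RHS = 50 is not a perfect cube.
  y = -2: RHS = -46 is not a perfect cube.
  y = 3: RHS = 164 is not a perfect cube.
  y = -3: RHS = -160 is not a perfect cube.
Continuing the search up to |y| = 35 finds no further solutions beyond those listed.
Collected solutions: (2, 1).

Solutions (with |y| ≤ 35): (2, 1).


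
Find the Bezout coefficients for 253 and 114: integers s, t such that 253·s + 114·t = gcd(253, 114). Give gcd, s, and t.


Euclidean algorithm on (253, 114) — divide until remainder is 0:
  253 = 2 · 114 + 25
  114 = 4 · 25 + 14
  25 = 1 · 14 + 11
  14 = 1 · 11 + 3
  11 = 3 · 3 + 2
  3 = 1 · 2 + 1
  2 = 2 · 1 + 0
gcd(253, 114) = 1.
Track Bezout coefficients alongside the remainders: start with r₀ = 253 = a·1 + b·0 (s = 1, t = 0) and r₁ = 114 = a·0 + b·1 (s = 0, t = 1); each new remainder r_{k+1} = r_{k-1} − q_k·r_k inherits s_{k+1} = s_{k-1} − q_k·s_k, t_{k+1} = t_{k-1} − q_k·t_k, so r_k = a·s_k + b·t_k at every step:
  q = 2: r = 25, s = 1 − 2·0 = 1, t = 0 − 2·1 = -2  (check: 253·1 + 114·(-2) = 25)
  q = 4: r = 14, s = 0 − 4·1 = -4, t = 1 − 4·(-2) = 9  (check: 253·(-4) + 114·9 = 14)
  q = 1: r = 11, s = 1 − 1·(-4) = 5, t = -2 − 1·9 = -11  (check: 253·5 + 114·(-11) = 11)
  q = 1: r = 3, s = -4 − 1·5 = -9, t = 9 − 1·(-11) = 20  (check: 253·(-9) + 114·20 = 3)
  q = 3: r = 2, s = 5 − 3·(-9) = 32, t = -11 − 3·20 = -71  (check: 253·32 + 114·(-71) = 2)
  q = 1: r = 1, s = -9 − 1·32 = -41, t = 20 − 1·(-71) = 91  (check: 253·(-41) + 114·91 = 1)
The row with r = 1 (the gcd) gives the Bezout coefficients s = -41, t = 91.
Result: 253 · (-41) + 114 · (91) = 1.

gcd(253, 114) = 1; s = -41, t = 91 (check: 253·(-41) + 114·91 = 1).


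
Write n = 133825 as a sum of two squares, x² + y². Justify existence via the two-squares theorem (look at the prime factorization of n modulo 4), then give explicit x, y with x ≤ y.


Step 1: Factor n = 133825 = 5^2 · 53 · 101.
Step 2: Check the mod-4 condition on each prime factor: 5 ≡ 1 (mod 4), exponent 2; 53 ≡ 1 (mod 4), exponent 1; 101 ≡ 1 (mod 4), exponent 1.
All primes ≡ 3 (mod 4) appear to even exponent (or don't appear), so by the two-squares theorem n IS expressible as a sum of two squares.
Step 3: Build a representation. Group n = k² · m with k = 5 and m = 53 · 101 = 5353 (a product of primes ≡ 1 (mod 4)); a representation of m scales to one of n via (k·x)² + (k·y)² = k²(x² + y²). Each prime p ≡ 1 (mod 4) is itself a sum of two squares; find a² by testing p − a² for a perfect square:
  53: 53 − 1² = 52, 53 − 2² = 49 = 7² ⇒ 53 = 2² + 7².
  101: 101 − 1² = 100 = 10² ⇒ 101 = 1² + 10².
  Combine using the Brahmagupta–Fibonacci identity (a² + b²)(c² + d²) = (ac − bd)² + (ad + bc)² = (ac + bd)² + (ad − bc)²:
  53 · 101 = 5353: from (2² + 7²)(1² + 10²), take (2·1 − 7·10, 2·10 + 7·1) = (2 − 70, 20 + 7) = (-68, 27); dropping signs (only squares matter) gives (68, 27); check 68² + 27² = 4624 + 729 = 5353 ✓.
  Scale by k = 5: (5·68, 5·27) = (340, 135).
Step 4: Order so x ≤ y and verify: 135² + 340² = 18225 + 115600 = 133825 = n. ✓

n = 133825 = 135² + 340² (one valid representation with x ≤ y).


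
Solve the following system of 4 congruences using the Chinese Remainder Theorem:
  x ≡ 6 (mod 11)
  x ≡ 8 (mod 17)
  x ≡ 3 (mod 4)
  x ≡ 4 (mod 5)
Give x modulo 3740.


Product of moduli M = 11 · 17 · 4 · 5 = 3740.
Merge one congruence at a time:
  Start: x ≡ 6 (mod 11).
  Combine with x ≡ 8 (mod 17); new modulus lcm = 187.
    Write x = 6 + 11·t and substitute into x ≡ 8 (mod 17): 11·t ≡ 8 − 6 = 2 (mod 17).
    The inverse of 11 mod 17 is 14 (since 11·14 = 154 = 9·17 + 1), so t ≡ 14·2 = 28 ≡ 11 (mod 17).
    Then x = 6 + 11·11 = 127, valid modulo lcm(11, 17) = 187: x ≡ 127 (mod 187).
  Combine with x ≡ 3 (mod 4); new modulus lcm = 748.
    Write x = 127 + 187·t and substitute into x ≡ 3 (mod 4): 187·t ≡ 3 − 127 = -124 (mod 4).
    Reduce coefficients mod 4: 3·t ≡ 0 (mod 4).
    The inverse of 3 mod 4 is 3 (since 3·3 = 9 = 2·4 + 1), so t ≡ 3·0 = 0 ≡ 0 (mod 4).
    Then x = 127 + 187·0 = 127, valid modulo lcm(187, 4) = 748: x ≡ 127 (mod 748).
  Combine with x ≡ 4 (mod 5); new modulus lcm = 3740.
    Write x = 127 + 748·t and substitute into x ≡ 4 (mod 5): 748·t ≡ 4 − 127 = -123 (mod 5).
    Reduce coefficients mod 5: 3·t ≡ 2 (mod 5).
    The inverse of 3 mod 5 is 2 (since 3·2 = 6 = 1·5 + 1), so t ≡ 2·2 = 4 ≡ 4 (mod 5).
    Then x = 127 + 748·4 = 3119, valid modulo lcm(748, 5) = 3740: x ≡ 3119 (mod 3740).
Verify against each original: 3119 mod 11 = 6, 3119 mod 17 = 8, 3119 mod 4 = 3, 3119 mod 5 = 4.

x ≡ 3119 (mod 3740).


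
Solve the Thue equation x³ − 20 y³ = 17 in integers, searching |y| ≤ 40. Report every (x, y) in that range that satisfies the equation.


The equation is x³ - 20y³ = 17. For fixed y, x³ = 20·y³ + 17, so a solution requires the RHS to be a perfect cube.
Strategy: iterate y from -40 to 40, compute RHS = 20·y³ + 17, and check whether it is a (positive or negative) perfect cube.
Check small values of y:
  y = 0: RHS = 17 is not a perfect cube.
  y = 1: RHS = 37 is not a perfect cube.
  y = -1: RHS = -3 is not a perfect cube.
  y = 2: RHS = 177 is not a perfect cube.
  y = -2: RHS = -143 is not a perfect cube.
  y = 3: RHS = 557 is not a perfect cube.
  y = -3: RHS = -523 is not a perfect cube.
Continuing the search up to |y| = 40 finds no solutions either.
No (x, y) in the scanned range satisfies the equation.

No integer solutions with |y| ≤ 40.


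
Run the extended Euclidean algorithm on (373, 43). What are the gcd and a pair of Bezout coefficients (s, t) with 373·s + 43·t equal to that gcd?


Euclidean algorithm on (373, 43) — divide until remainder is 0:
  373 = 8 · 43 + 29
  43 = 1 · 29 + 14
  29 = 2 · 14 + 1
  14 = 14 · 1 + 0
gcd(373, 43) = 1.
Track Bezout coefficients alongside the remainders: start with r₀ = 373 = a·1 + b·0 (s = 1, t = 0) and r₁ = 43 = a·0 + b·1 (s = 0, t = 1); each new remainder r_{k+1} = r_{k-1} − q_k·r_k inherits s_{k+1} = s_{k-1} − q_k·s_k, t_{k+1} = t_{k-1} − q_k·t_k, so r_k = a·s_k + b·t_k at every step:
  q = 8: r = 29, s = 1 − 8·0 = 1, t = 0 − 8·1 = -8  (check: 373·1 + 43·(-8) = 29)
  q = 1: r = 14, s = 0 − 1·1 = -1, t = 1 − 1·(-8) = 9  (check: 373·(-1) + 43·9 = 14)
  q = 2: r = 1, s = 1 − 2·(-1) = 3, t = -8 − 2·9 = -26  (check: 373·3 + 43·(-26) = 1)
The row with r = 1 (the gcd) gives the Bezout coefficients s = 3, t = -26.
Result: 373 · (3) + 43 · (-26) = 1.

gcd(373, 43) = 1; s = 3, t = -26 (check: 373·3 + 43·(-26) = 1).


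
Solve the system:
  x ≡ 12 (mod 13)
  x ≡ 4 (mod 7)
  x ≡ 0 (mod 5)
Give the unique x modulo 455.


Moduli 13, 7, 5 are pairwise coprime; by CRT there is a unique solution modulo M = 13 · 7 · 5 = 455.
Solve pairwise, accumulating the modulus:
  Start with x ≡ 12 (mod 13).
  Combine with x ≡ 4 (mod 7): since gcd(13, 7) = 1, we get a unique residue mod 91.
    Write x = 12 + 13·t and substitute into x ≡ 4 (mod 7): 13·t ≡ 4 − 12 = -8 (mod 7).
    Reduce coefficients mod 7: 6·t ≡ 6 (mod 7).
    The inverse of 6 mod 7 is 6 (since 6·6 = 36 = 5·7 + 1), so t ≡ 6·6 = 36 ≡ 1 (mod 7).
    Then x = 12 + 13·1 = 25, valid modulo lcm(13, 7) = 91: x ≡ 25 (mod 91).
  Combine with x ≡ 0 (mod 5): since gcd(91, 5) = 1, we get a unique residue mod 455.
    Write x = 25 + 91·t and substitute into x ≡ 0 (mod 5): 91·t ≡ 0 − 25 = -25 (mod 5).
    Reduce coefficients mod 5: 1·t ≡ 0 (mod 5).
    So t ≡ 0 (mod 5).
    Then x = 25 + 91·0 = 25, valid modulo lcm(91, 5) = 455: x ≡ 25 (mod 455).
Verify: 25 mod 13 = 12 ✓, 25 mod 7 = 4 ✓, 25 mod 5 = 0 ✓.

x ≡ 25 (mod 455).


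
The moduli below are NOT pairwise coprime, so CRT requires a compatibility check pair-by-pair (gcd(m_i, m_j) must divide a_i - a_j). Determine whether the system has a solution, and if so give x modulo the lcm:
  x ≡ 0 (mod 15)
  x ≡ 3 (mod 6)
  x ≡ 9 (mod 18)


Moduli 15, 6, 18 are not pairwise coprime, so CRT works modulo lcm(m_i) when all pairwise compatibility conditions hold.
Pairwise compatibility: gcd(m_i, m_j) must divide a_i - a_j for every pair.
Merge one congruence at a time:
  Start: x ≡ 0 (mod 15).
  Combine with x ≡ 3 (mod 6): gcd(15, 6) = 3; 3 - 0 = 3, which IS divisible by 3, so compatible.
    Write x = 0 + 15·t and substitute into x ≡ 3 (mod 6): 15·t ≡ 3 − 0 = 3 (mod 6).
    Divide the congruence (and modulus) by g = 3: 5·t ≡ 1 (mod 2).
    Reduce coefficients mod 2: 1·t ≡ 1 (mod 2).
    So t ≡ 1 (mod 2).
    Then x = 0 + 15·1 = 15, valid modulo lcm(15, 6) = 30: x ≡ 15 (mod 30).
  Combine with x ≡ 9 (mod 18): gcd(30, 18) = 6; 9 - 15 = -6, which IS divisible by 6, so compatible.
    Write x = 15 + 30·t and substitute into x ≡ 9 (mod 18): 30·t ≡ 9 − 15 = -6 (mod 18).
    Divide the congruence (and modulus) by g = 6: 5·t ≡ -1 (mod 3).
    Reduce coefficients mod 3: 2·t ≡ 2 (mod 3).
    The inverse of 2 mod 3 is 2 (since 2·2 = 4 = 1·3 + 1), so t ≡ 2·2 = 4 ≡ 1 (mod 3).
    Then x = 15 + 30·1 = 45, valid modulo lcm(30, 18) = 90: x ≡ 45 (mod 90).
Verify: 45 mod 15 = 0, 45 mod 6 = 3, 45 mod 18 = 9.

x ≡ 45 (mod 90).


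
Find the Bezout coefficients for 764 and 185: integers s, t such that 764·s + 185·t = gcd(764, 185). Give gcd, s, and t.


Euclidean algorithm on (764, 185) — divide until remainder is 0:
  764 = 4 · 185 + 24
  185 = 7 · 24 + 17
  24 = 1 · 17 + 7
  17 = 2 · 7 + 3
  7 = 2 · 3 + 1
  3 = 3 · 1 + 0
gcd(764, 185) = 1.
Track Bezout coefficients alongside the remainders: start with r₀ = 764 = a·1 + b·0 (s = 1, t = 0) and r₁ = 185 = a·0 + b·1 (s = 0, t = 1); each new remainder r_{k+1} = r_{k-1} − q_k·r_k inherits s_{k+1} = s_{k-1} − q_k·s_k, t_{k+1} = t_{k-1} − q_k·t_k, so r_k = a·s_k + b·t_k at every step:
  q = 4: r = 24, s = 1 − 4·0 = 1, t = 0 − 4·1 = -4  (check: 764·1 + 185·(-4) = 24)
  q = 7: r = 17, s = 0 − 7·1 = -7, t = 1 − 7·(-4) = 29  (check: 764·(-7) + 185·29 = 17)
  q = 1: r = 7, s = 1 − 1·(-7) = 8, t = -4 − 1·29 = -33  (check: 764·8 + 185·(-33) = 7)
  q = 2: r = 3, s = -7 − 2·8 = -23, t = 29 − 2·(-33) = 95  (check: 764·(-23) + 185·95 = 3)
  q = 2: r = 1, s = 8 − 2·(-23) = 54, t = -33 − 2·95 = -223  (check: 764·54 + 185·(-223) = 1)
The row with r = 1 (the gcd) gives the Bezout coefficients s = 54, t = -223.
Result: 764 · (54) + 185 · (-223) = 1.

gcd(764, 185) = 1; s = 54, t = -223 (check: 764·54 + 185·(-223) = 1).


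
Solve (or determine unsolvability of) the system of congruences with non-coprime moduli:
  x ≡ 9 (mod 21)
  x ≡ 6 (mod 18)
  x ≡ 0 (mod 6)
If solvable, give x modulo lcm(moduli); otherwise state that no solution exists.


Moduli 21, 18, 6 are not pairwise coprime, so CRT works modulo lcm(m_i) when all pairwise compatibility conditions hold.
Pairwise compatibility: gcd(m_i, m_j) must divide a_i - a_j for every pair.
Merge one congruence at a time:
  Start: x ≡ 9 (mod 21).
  Combine with x ≡ 6 (mod 18): gcd(21, 18) = 3; 6 - 9 = -3, which IS divisible by 3, so compatible.
    Write x = 9 + 21·t and substitute into x ≡ 6 (mod 18): 21·t ≡ 6 − 9 = -3 (mod 18).
    Divide the congruence (and modulus) by g = 3: 7·t ≡ -1 (mod 6).
    Reduce coefficients mod 6: 1·t ≡ 5 (mod 6).
    So t ≡ 5 (mod 6).
    Then x = 9 + 21·5 = 114, valid modulo lcm(21, 18) = 126: x ≡ 114 (mod 126).
  Combine with x ≡ 0 (mod 6): gcd(126, 6) = 6; 0 - 114 = -114, which IS divisible by 6, so compatible.
    Write x = 114 + 126·t and substitute into x ≡ 0 (mod 6): 126·t ≡ 0 − 114 = -114 (mod 6).
    Divide the congruence (and modulus) by g = 6: 21·t ≡ -19 (mod 1).
    Modulo 1 every t works; take t = 0.
    Then x = 114 + 126·0 = 114, valid modulo lcm(126, 6) = 126: x ≡ 114 (mod 126).
Verify: 114 mod 21 = 9, 114 mod 18 = 6, 114 mod 6 = 0.

x ≡ 114 (mod 126).


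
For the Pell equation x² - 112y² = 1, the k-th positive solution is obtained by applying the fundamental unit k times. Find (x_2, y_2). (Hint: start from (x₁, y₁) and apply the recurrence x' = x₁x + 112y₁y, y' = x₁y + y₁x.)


Step 1: Find the fundamental solution (x₁, y₁) of x² - 112y² = 1.
  Expand √112 as a continued fraction. a₀ = ⌊√112⌋ = 10; iterate m_{k+1} = d_k·a_k − m_k, d_{k+1} = (112 − m_{k+1}²)/d_k, a_{k+1} = ⌊(a₀ + m_{k+1})/d_{k+1}⌋ (starting m₀ = 0, d₀ = 1), with convergents p_k = a_k·p_{k-1} + p_{k-2}, q_k = a_k·q_{k-1} + q_{k-2} (p₋₁ = 1, q₋₁ = 0):
  k = 0: a₀ = 10; p₀/q₀ = 10/1; p₀² − 112·q₀² = 100 − 112 = -12.
  k = 1: m = 10, d = 12, a = ⌊(10 + 10)/12⌋ = 1; p/q = (1·10 + 1)/(1·1 + 0) = 11/1; p² − 112·q² = 121 − 112 = 9.
  k = 2: m = 2, d = 9, a = ⌊(10 + 2)/9⌋ = 1; p/q = (1·11 + 10)/(1·1 + 1) = 21/2; p² − 112·q² = 441 − 448 = -7.
  k = 3: m = 7, d = 7, a = ⌊(10 + 7)/7⌋ = 2; p/q = (2·21 + 11)/(2·2 + 1) = 53/5; p² − 112·q² = 2809 − 2800 = 9.
  k = 4: m = 7, d = 9, a = ⌊(10 + 7)/9⌋ = 1; p/q = (1·53 + 21)/(1·5 + 2) = 74/7; p² − 112·q² = 5476 − 5488 = -12.
  k = 5: m = 2, d = 12, a = ⌊(10 + 2)/12⌋ = 1; p/q = (1·74 + 53)/(1·7 + 5) = 127/12; p² − 112·q² = 16129 − 16128 = 1.
  The first convergent with p² − 112·q² = 1 gives the fundamental solution (x₁, y₁) = (127, 12).
Step 2: Apply the recurrence (x_{n+1}, y_{n+1}) = (x₁x_n + 112y₁y_n, x₁y_n + y₁x_n) repeatedly.
  From (x_1, y_1) = (127, 12): x_2 = 127·127 + 112·12·12 = 32257; y_2 = 127·12 + 12·127 = 3048.
Step 3: Verify x_2² - 112·y_2² = 1040514049 - 1040514048 = 1 (should be 1). ✓

(x_1, y_1) = (127, 12); (x_2, y_2) = (32257, 3048).


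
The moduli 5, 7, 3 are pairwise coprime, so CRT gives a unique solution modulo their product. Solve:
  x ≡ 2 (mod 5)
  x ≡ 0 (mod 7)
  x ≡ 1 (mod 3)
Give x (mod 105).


Moduli 5, 7, 3 are pairwise coprime; by CRT there is a unique solution modulo M = 5 · 7 · 3 = 105.
Solve pairwise, accumulating the modulus:
  Start with x ≡ 2 (mod 5).
  Combine with x ≡ 0 (mod 7): since gcd(5, 7) = 1, we get a unique residue mod 35.
    Write x = 2 + 5·t and substitute into x ≡ 0 (mod 7): 5·t ≡ 0 − 2 = -2 (mod 7).
    Reduce coefficients mod 7: 5·t ≡ 5 (mod 7).
    The inverse of 5 mod 7 is 3 (since 5·3 = 15 = 2·7 + 1), so t ≡ 3·5 = 15 ≡ 1 (mod 7).
    Then x = 2 + 5·1 = 7, valid modulo lcm(5, 7) = 35: x ≡ 7 (mod 35).
  Combine with x ≡ 1 (mod 3): since gcd(35, 3) = 1, we get a unique residue mod 105.
    Write x = 7 + 35·t and substitute into x ≡ 1 (mod 3): 35·t ≡ 1 − 7 = -6 (mod 3).
    Reduce coefficients mod 3: 2·t ≡ 0 (mod 3).
    The inverse of 2 mod 3 is 2 (since 2·2 = 4 = 1·3 + 1), so t ≡ 2·0 = 0 ≡ 0 (mod 3).
    Then x = 7 + 35·0 = 7, valid modulo lcm(35, 3) = 105: x ≡ 7 (mod 105).
Verify: 7 mod 5 = 2 ✓, 7 mod 7 = 0 ✓, 7 mod 3 = 1 ✓.

x ≡ 7 (mod 105).


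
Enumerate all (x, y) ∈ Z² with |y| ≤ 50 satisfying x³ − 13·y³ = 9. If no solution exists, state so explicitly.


The equation is x³ - 13y³ = 9. For fixed y, x³ = 13·y³ + 9, so a solution requires the RHS to be a perfect cube.
Strategy: iterate y from -50 to 50, compute RHS = 13·y³ + 9, and check whether it is a (positive or negative) perfect cube.
Check small values of y:
  y = 0: RHS = 9 is not a perfect cube.
  y = 1: RHS = 22 is not a perfect cube.
  y = -1: RHS = -4 is not a perfect cube.
  y = 2: RHS = 113 is not a perfect cube.
  y = -2: RHS = -95 is not a perfect cube.
  y = 3: RHS = 360 is not a perfect cube.
  y = -3: RHS = -342 is not a perfect cube.
Continuing the search up to |y| = 50 finds no solutions either.
No (x, y) in the scanned range satisfies the equation.

No integer solutions with |y| ≤ 50.


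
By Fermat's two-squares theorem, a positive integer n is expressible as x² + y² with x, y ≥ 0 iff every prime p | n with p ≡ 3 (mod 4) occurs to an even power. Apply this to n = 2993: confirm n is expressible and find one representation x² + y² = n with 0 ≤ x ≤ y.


Step 1: Factor n = 2993 = 41 · 73.
Step 2: Check the mod-4 condition on each prime factor: 41 ≡ 1 (mod 4), exponent 1; 73 ≡ 1 (mod 4), exponent 1.
All primes ≡ 3 (mod 4) appear to even exponent (or don't appear), so by the two-squares theorem n IS expressible as a sum of two squares.
Step 3: Build a representation. Here n = 41 · 73 is a product of primes ≡ 1 (mod 4). Each prime p ≡ 1 (mod 4) is itself a sum of two squares; find a² by testing p − a² for a perfect square:
  41: 41 − 1² = 40, 41 − 2² = 37, 41 − 3² = 32, 41 − 4² = 25 = 5² ⇒ 41 = 4² + 5².
  73: 73 − 1² = 72, 73 − 2² = 69, 73 − 3² = 64 = 8² ⇒ 73 = 3² + 8².
  Combine using the Brahmagupta–Fibonacci identity (a² + b²)(c² + d²) = (ac − bd)² + (ad + bc)² = (ac + bd)² + (ad − bc)²:
  41 · 73 = 2993: from (4² + 5²)(3² + 8²), take (4·3 − 5·8, 4·8 + 5·3) = (12 − 40, 32 + 15) = (-28, 47); dropping signs (only squares matter) gives (28, 47); check 28² + 47² = 784 + 2209 = 2993 ✓.
Step 4: Order so x ≤ y and verify: 28² + 47² = 784 + 2209 = 2993 = n. ✓

n = 2993 = 28² + 47² (one valid representation with x ≤ y).


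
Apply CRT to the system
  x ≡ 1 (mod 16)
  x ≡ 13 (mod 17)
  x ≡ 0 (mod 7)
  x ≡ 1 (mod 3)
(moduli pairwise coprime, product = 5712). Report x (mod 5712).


Product of moduli M = 16 · 17 · 7 · 3 = 5712.
Merge one congruence at a time:
  Start: x ≡ 1 (mod 16).
  Combine with x ≡ 13 (mod 17); new modulus lcm = 272.
    Write x = 1 + 16·t and substitute into x ≡ 13 (mod 17): 16·t ≡ 13 − 1 = 12 (mod 17).
    The inverse of 16 mod 17 is 16 (since 16·16 = 256 = 15·17 + 1), so t ≡ 16·12 = 192 ≡ 5 (mod 17).
    Then x = 1 + 16·5 = 81, valid modulo lcm(16, 17) = 272: x ≡ 81 (mod 272).
  Combine with x ≡ 0 (mod 7); new modulus lcm = 1904.
    Write x = 81 + 272·t and substitute into x ≡ 0 (mod 7): 272·t ≡ 0 − 81 = -81 (mod 7).
    Reduce coefficients mod 7: 6·t ≡ 3 (mod 7).
    The inverse of 6 mod 7 is 6 (since 6·6 = 36 = 5·7 + 1), so t ≡ 6·3 = 18 ≡ 4 (mod 7).
    Then x = 81 + 272·4 = 1169, valid modulo lcm(272, 7) = 1904: x ≡ 1169 (mod 1904).
  Combine with x ≡ 1 (mod 3); new modulus lcm = 5712.
    Write x = 1169 + 1904·t and substitute into x ≡ 1 (mod 3): 1904·t ≡ 1 − 1169 = -1168 (mod 3).
    Reduce coefficients mod 3: 2·t ≡ 2 (mod 3).
    The inverse of 2 mod 3 is 2 (since 2·2 = 4 = 1·3 + 1), so t ≡ 2·2 = 4 ≡ 1 (mod 3).
    Then x = 1169 + 1904·1 = 3073, valid modulo lcm(1904, 3) = 5712: x ≡ 3073 (mod 5712).
Verify against each original: 3073 mod 16 = 1, 3073 mod 17 = 13, 3073 mod 7 = 0, 3073 mod 3 = 1.

x ≡ 3073 (mod 5712).


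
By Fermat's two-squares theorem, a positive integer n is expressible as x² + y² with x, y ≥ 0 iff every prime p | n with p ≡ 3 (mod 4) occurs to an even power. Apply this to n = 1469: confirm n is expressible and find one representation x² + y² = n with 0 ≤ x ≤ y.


Step 1: Factor n = 1469 = 13 · 113.
Step 2: Check the mod-4 condition on each prime factor: 13 ≡ 1 (mod 4), exponent 1; 113 ≡ 1 (mod 4), exponent 1.
All primes ≡ 3 (mod 4) appear to even exponent (or don't appear), so by the two-squares theorem n IS expressible as a sum of two squares.
Step 3: Build a representation. Here n = 13 · 113 is a product of primes ≡ 1 (mod 4). Each prime p ≡ 1 (mod 4) is itself a sum of two squares; find a² by testing p − a² for a perfect square:
  13: 13 − 1² = 12, 13 − 2² = 9 = 3² ⇒ 13 = 2² + 3².
  113: 113 − 1² = 112, 113 − 2² = 109, 113 − 3² = 104, 113 − 4² = 97, 113 − 5² = 88, 113 − 6² = 77, 113 − 7² = 64 = 8² ⇒ 113 = 7² + 8².
  Combine using the Brahmagupta–Fibonacci identity (a² + b²)(c² + d²) = (ac − bd)² + (ad + bc)² = (ac + bd)² + (ad − bc)²:
  13 · 113 = 1469: from (2² + 3²)(7² + 8²), take (2·7 − 3·8, 2·8 + 3·7) = (14 − 24, 16 + 21) = (-10, 37); dropping signs (only squares matter) gives (10, 37); check 10² + 37² = 100 + 1369 = 1469 ✓.
Step 4: Order so x ≤ y and verify: 10² + 37² = 100 + 1369 = 1469 = n. ✓

n = 1469 = 10² + 37² (one valid representation with x ≤ y).


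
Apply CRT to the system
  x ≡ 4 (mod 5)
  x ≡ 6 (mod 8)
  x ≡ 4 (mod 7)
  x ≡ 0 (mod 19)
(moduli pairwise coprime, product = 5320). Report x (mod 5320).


Product of moduli M = 5 · 8 · 7 · 19 = 5320.
Merge one congruence at a time:
  Start: x ≡ 4 (mod 5).
  Combine with x ≡ 6 (mod 8); new modulus lcm = 40.
    Write x = 4 + 5·t and substitute into x ≡ 6 (mod 8): 5·t ≡ 6 − 4 = 2 (mod 8).
    The inverse of 5 mod 8 is 5 (since 5·5 = 25 = 3·8 + 1), so t ≡ 5·2 = 10 ≡ 2 (mod 8).
    Then x = 4 + 5·2 = 14, valid modulo lcm(5, 8) = 40: x ≡ 14 (mod 40).
  Combine with x ≡ 4 (mod 7); new modulus lcm = 280.
    Write x = 14 + 40·t and substitute into x ≡ 4 (mod 7): 40·t ≡ 4 − 14 = -10 (mod 7).
    Reduce coefficients mod 7: 5·t ≡ 4 (mod 7).
    The inverse of 5 mod 7 is 3 (since 5·3 = 15 = 2·7 + 1), so t ≡ 3·4 = 12 ≡ 5 (mod 7).
    Then x = 14 + 40·5 = 214, valid modulo lcm(40, 7) = 280: x ≡ 214 (mod 280).
  Combine with x ≡ 0 (mod 19); new modulus lcm = 5320.
    Write x = 214 + 280·t and substitute into x ≡ 0 (mod 19): 280·t ≡ 0 − 214 = -214 (mod 19).
    Reduce coefficients mod 19: 14·t ≡ 14 (mod 19).
    The inverse of 14 mod 19 is 15 (since 14·15 = 210 = 11·19 + 1), so t ≡ 15·14 = 210 ≡ 1 (mod 19).
    Then x = 214 + 280·1 = 494, valid modulo lcm(280, 19) = 5320: x ≡ 494 (mod 5320).
Verify against each original: 494 mod 5 = 4, 494 mod 8 = 6, 494 mod 7 = 4, 494 mod 19 = 0.

x ≡ 494 (mod 5320).


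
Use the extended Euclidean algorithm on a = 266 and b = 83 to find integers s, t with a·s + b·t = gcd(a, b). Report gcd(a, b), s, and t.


Euclidean algorithm on (266, 83) — divide until remainder is 0:
  266 = 3 · 83 + 17
  83 = 4 · 17 + 15
  17 = 1 · 15 + 2
  15 = 7 · 2 + 1
  2 = 2 · 1 + 0
gcd(266, 83) = 1.
Track Bezout coefficients alongside the remainders: start with r₀ = 266 = a·1 + b·0 (s = 1, t = 0) and r₁ = 83 = a·0 + b·1 (s = 0, t = 1); each new remainder r_{k+1} = r_{k-1} − q_k·r_k inherits s_{k+1} = s_{k-1} − q_k·s_k, t_{k+1} = t_{k-1} − q_k·t_k, so r_k = a·s_k + b·t_k at every step:
  q = 3: r = 17, s = 1 − 3·0 = 1, t = 0 − 3·1 = -3  (check: 266·1 + 83·(-3) = 17)
  q = 4: r = 15, s = 0 − 4·1 = -4, t = 1 − 4·(-3) = 13  (check: 266·(-4) + 83·13 = 15)
  q = 1: r = 2, s = 1 − 1·(-4) = 5, t = -3 − 1·13 = -16  (check: 266·5 + 83·(-16) = 2)
  q = 7: r = 1, s = -4 − 7·5 = -39, t = 13 − 7·(-16) = 125  (check: 266·(-39) + 83·125 = 1)
The row with r = 1 (the gcd) gives the Bezout coefficients s = -39, t = 125.
Result: 266 · (-39) + 83 · (125) = 1.

gcd(266, 83) = 1; s = -39, t = 125 (check: 266·(-39) + 83·125 = 1).


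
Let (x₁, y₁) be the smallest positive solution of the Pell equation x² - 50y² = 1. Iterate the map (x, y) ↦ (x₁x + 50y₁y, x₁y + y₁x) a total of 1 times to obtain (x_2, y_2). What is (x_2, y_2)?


Step 1: Find the fundamental solution (x₁, y₁) of x² - 50y² = 1.
  Expand √50 as a continued fraction. a₀ = ⌊√50⌋ = 7; iterate m_{k+1} = d_k·a_k − m_k, d_{k+1} = (50 − m_{k+1}²)/d_k, a_{k+1} = ⌊(a₀ + m_{k+1})/d_{k+1}⌋ (starting m₀ = 0, d₀ = 1), with convergents p_k = a_k·p_{k-1} + p_{k-2}, q_k = a_k·q_{k-1} + q_{k-2} (p₋₁ = 1, q₋₁ = 0):
  k = 0: a₀ = 7; p₀/q₀ = 7/1; p₀² − 50·q₀² = 49 − 50 = -1.
  k = 1: m = 7, d = 1, a = ⌊(7 + 7)/1⌋ = 14; p/q = (14·7 + 1)/(14·1 + 0) = 99/14; p² − 50·q² = 9801 − 9800 = 1.
  The first convergent with p² − 50·q² = 1 gives the fundamental solution (x₁, y₁) = (99, 14).
Step 2: Apply the recurrence (x_{n+1}, y_{n+1}) = (x₁x_n + 50y₁y_n, x₁y_n + y₁x_n) repeatedly.
  From (x_1, y_1) = (99, 14): x_2 = 99·99 + 50·14·14 = 19601; y_2 = 99·14 + 14·99 = 2772.
Step 3: Verify x_2² - 50·y_2² = 384199201 - 384199200 = 1 (should be 1). ✓

(x_1, y_1) = (99, 14); (x_2, y_2) = (19601, 2772).


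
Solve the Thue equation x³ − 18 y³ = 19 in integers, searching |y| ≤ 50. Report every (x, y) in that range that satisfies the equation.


The equation is x³ - 18y³ = 19. For fixed y, x³ = 18·y³ + 19, so a solution requires the RHS to be a perfect cube.
Strategy: iterate y from -50 to 50, compute RHS = 18·y³ + 19, and check whether it is a (positive or negative) perfect cube.
Check small values of y:
  y = 0: RHS = 19 is not a perfect cube.
  y = 1: RHS = 37 is not a perfect cube.
  y = -1: RHS = 1 = (1)³ ⇒ x = 1 works.
  y = 2: RHS = 163 is not a perfect cube.
  y = -2: RHS = -125 = (-5)³ ⇒ x = -5 works.
  y = 3: RHS = 505 is not a perfect cube.
  y = -3: RHS = -467 is not a perfect cube.
Continuing the search up to |y| = 50 finds no further solutions beyond those listed.
Collected solutions: (1, -1), (-5, -2).

Solutions (with |y| ≤ 50): (1, -1), (-5, -2).
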